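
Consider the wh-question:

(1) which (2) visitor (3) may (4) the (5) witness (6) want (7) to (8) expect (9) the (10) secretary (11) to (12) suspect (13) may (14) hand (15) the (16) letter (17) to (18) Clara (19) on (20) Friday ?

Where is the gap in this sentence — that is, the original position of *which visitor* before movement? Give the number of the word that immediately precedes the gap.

12

Before movement: The witness may want to expect the secretary to suspect which visitor may hand the letter to Clara on Friday.
The filler 'which visitor' is interpreted as the subject of the clause embedded under 'suspect'. Wh-movement fronts it, leaving a gap right after 'suspect':
Which visitor may the witness want to expect the secretary to suspect ___ may hand the letter to Clara on Friday?
'suspect' is word 12.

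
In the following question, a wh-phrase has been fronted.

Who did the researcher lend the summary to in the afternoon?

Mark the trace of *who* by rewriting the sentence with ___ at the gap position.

Pre-movement form: The researcher did lend the summary to who in the afternoon.
'who' functions as the object of the preposition 'to' (recipient of 'lend'). The gap is right after 'to'.

Who did the researcher lend the summary to ___ in the afternoon?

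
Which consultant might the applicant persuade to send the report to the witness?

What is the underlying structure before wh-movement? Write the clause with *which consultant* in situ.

The applicant might persuade which consultant to send the report to the witness.

'which consultant' is the direct object of 'persuade'. Fronting leaves a gap immediately after 'persuade':
Which consultant might the applicant persuade ___ to send the report to the witness?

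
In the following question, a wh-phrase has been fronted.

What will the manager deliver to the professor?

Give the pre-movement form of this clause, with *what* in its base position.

The manager will deliver what to the professor.

'what' functions as the direct object of 'deliver'. It moves to the left edge, and the trace sits right after 'deliver':
What will the manager deliver ___ to the professor?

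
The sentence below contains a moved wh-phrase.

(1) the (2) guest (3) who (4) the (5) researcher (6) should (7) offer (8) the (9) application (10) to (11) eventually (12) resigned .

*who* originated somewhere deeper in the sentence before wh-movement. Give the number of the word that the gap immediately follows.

10

'who' functions as the object of the preposition 'to' (recipient of 'offer'). It moves to the left edge, and the trace sits right after 'to':
The guest who the researcher should offer the application to ___ eventually resigned.
'to' is word 10.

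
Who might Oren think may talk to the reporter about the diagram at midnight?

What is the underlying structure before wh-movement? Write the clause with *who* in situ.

Oren might think who may talk to the reporter about the diagram at midnight.

The filler 'who' is interpreted as the subject of the clause embedded under 'think'. It moves to the left edge, and the trace sits right after 'think':
Who might Oren think ___ may talk to the reporter about the diagram at midnight?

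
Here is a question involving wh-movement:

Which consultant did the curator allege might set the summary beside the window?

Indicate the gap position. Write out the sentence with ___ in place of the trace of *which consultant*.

Which consultant did the curator allege ___ might set the summary beside the window?

Pre-movement form: The curator did allege which consultant might set the summary beside the window.
'which consultant' is the subject of the clause embedded under 'allege'. The gap is right after 'allege'.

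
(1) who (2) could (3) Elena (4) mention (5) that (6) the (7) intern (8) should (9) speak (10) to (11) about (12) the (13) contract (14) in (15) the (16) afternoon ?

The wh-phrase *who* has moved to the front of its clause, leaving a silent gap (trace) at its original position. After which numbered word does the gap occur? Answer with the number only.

10

Pre-movement form: Elena could mention that the intern should speak to who about the contract in the afternoon.
'who' is the object of the preposition 'to'. Fronting leaves a gap immediately after 'to':
Who could Elena mention that the intern should speak to ___ about the contract in the afternoon?
'to' is word 10.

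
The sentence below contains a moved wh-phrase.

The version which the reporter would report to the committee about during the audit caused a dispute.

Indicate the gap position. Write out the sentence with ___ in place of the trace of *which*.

The version which the reporter would report to the committee about ___ during the audit caused a dispute.

'which' is the object of the preposition 'about'. The gap is right after 'about'.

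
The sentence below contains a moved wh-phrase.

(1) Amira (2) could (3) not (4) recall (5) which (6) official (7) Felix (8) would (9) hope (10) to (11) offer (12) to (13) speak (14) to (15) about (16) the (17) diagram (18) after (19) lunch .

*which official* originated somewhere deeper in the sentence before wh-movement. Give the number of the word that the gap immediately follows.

14

Before movement: Felix would hope to offer to speak to which official about the diagram after lunch.
The filler 'which official' is interpreted as the object of the preposition 'to'. It moves to the left edge, and the trace sits right after 'to':
Amira could not recall which official Felix would hope to offer to speak to ___ about the diagram after lunch.
'to' is word 14.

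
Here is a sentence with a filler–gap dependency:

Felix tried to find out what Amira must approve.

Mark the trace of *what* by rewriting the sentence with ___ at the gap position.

Felix tried to find out what Amira must approve ___.

Before movement: Amira must approve what.
'what' functions as the direct object of 'approve'. The gap is right after 'approve'.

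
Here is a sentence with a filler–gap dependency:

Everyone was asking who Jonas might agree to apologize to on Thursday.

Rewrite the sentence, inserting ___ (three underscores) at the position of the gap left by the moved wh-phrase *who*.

Pre-movement form: Jonas might agree to apologize to who on Thursday.
The filler 'who' is interpreted as the object of the preposition 'to'. The gap is right after 'to'.

Everyone was asking who Jonas might agree to apologize to ___ on Thursday.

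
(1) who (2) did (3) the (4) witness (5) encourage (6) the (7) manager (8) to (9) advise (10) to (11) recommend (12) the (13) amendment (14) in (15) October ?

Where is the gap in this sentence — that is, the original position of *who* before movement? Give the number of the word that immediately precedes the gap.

9

Pre-movement form: The witness did encourage the manager to advise who to recommend the amendment in October.
The filler 'who' is interpreted as the direct object of 'advise'. Wh-movement fronts it, leaving a gap right after 'advise':
Who did the witness encourage the manager to advise ___ to recommend the amendment in October?
'advise' is word 9.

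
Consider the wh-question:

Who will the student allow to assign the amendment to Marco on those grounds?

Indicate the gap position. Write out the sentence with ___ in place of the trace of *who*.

In situ: The student will allow who to assign the amendment to Marco on those grounds.
'who' functions as the direct object of 'allow'. The gap is right after 'allow'.

Who will the student allow ___ to assign the amendment to Marco on those grounds?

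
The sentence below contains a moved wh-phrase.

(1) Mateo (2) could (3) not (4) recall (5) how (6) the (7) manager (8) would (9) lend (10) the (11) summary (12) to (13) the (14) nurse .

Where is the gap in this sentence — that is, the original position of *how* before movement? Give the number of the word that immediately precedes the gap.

14

Underlying clause: The manager would lend the summary to the nurse how.
'how' is the manner adjunct. Wh-movement fronts it, leaving a gap right after 'nurse':
Mateo could not recall how the manager would lend the summary to the nurse ___.
'nurse' is word 14.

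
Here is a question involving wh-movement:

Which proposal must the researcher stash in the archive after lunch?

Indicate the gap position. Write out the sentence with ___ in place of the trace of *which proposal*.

Underlying clause: The researcher must stash which proposal in the archive after lunch.
'which proposal' functions as the direct object of 'stash'. The gap is right after 'stash'.

Which proposal must the researcher stash ___ in the archive after lunch?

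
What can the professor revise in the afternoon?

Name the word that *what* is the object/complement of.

revise

Before movement: The professor can revise what in the afternoon.
The filler 'what' is interpreted as the direct object of 'revise'. Wh-movement fronts it, leaving a gap right after 'revise':
What can the professor revise ___ in the afternoon?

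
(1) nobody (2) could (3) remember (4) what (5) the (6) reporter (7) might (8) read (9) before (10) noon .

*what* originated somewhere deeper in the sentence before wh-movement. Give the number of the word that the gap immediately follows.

Before movement: The reporter might read what before noon.
The filler 'what' is interpreted as the direct object of 'read'. Fronting leaves a gap immediately after 'read':
Nobody could remember what the reporter might read ___ before noon.
'read' is word 8.

8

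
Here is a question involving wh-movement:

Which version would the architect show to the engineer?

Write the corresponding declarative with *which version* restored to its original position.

The architect would show which version to the engineer.

'which version' functions as the direct object of 'show'. Wh-movement fronts it, leaving a gap right after 'show':
Which version would the architect show ___ to the engineer?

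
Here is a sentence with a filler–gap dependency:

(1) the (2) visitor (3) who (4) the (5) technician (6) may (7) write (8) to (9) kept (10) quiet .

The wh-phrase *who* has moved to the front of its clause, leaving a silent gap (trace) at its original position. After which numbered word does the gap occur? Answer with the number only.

'who' is the object of the preposition 'to'. Wh-movement fronts it, leaving a gap right after 'to':
The visitor who the technician may write to ___ kept quiet.
'to' is word 8.

8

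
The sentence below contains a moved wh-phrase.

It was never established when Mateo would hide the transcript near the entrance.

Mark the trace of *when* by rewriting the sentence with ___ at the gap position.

Pre-movement form: Mateo would hide the transcript near the entrance when.
The filler 'when' is interpreted as the temporal adjunct. The gap is right after 'entrance'.

It was never established when Mateo would hide the transcript near the entrance ___.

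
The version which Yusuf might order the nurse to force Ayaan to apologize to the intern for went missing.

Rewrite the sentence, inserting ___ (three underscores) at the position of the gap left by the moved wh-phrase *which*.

'which' functions as the object of the preposition 'for'. The gap is right after 'for'.

The version which Yusuf might order the nurse to force Ayaan to apologize to the intern for ___ went missing.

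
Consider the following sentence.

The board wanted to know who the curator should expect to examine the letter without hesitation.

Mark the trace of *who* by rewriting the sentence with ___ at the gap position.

In situ: The curator should expect who to examine the letter without hesitation.
'who' functions as the direct object of 'expect'. The gap is right after 'expect'.

The board wanted to know who the curator should expect ___ to examine the letter without hesitation.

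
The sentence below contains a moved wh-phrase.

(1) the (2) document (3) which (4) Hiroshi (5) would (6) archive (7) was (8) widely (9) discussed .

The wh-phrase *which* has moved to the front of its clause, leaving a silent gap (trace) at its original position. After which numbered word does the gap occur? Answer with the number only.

'which' is the direct object of 'archive'. It moves to the left edge, and the trace sits right after 'archive':
The document which Hiroshi would archive ___ was widely discussed.
'archive' is word 6.

6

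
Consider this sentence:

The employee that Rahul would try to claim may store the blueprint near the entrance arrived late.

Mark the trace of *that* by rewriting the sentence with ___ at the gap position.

'that' is the subject of the clause embedded under 'claim'. The gap is right after 'claim'.

The employee that Rahul would try to claim ___ may store the blueprint near the entrance arrived late.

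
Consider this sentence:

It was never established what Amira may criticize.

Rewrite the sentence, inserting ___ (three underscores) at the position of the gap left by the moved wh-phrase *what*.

It was never established what Amira may criticize ___.

In situ: Amira may criticize what.
'what' functions as the direct object of 'criticize'. The gap is right after 'criticize'.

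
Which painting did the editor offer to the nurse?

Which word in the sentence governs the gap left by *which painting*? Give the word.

offer

Before movement: The editor did offer which painting to the nurse.
'which painting' is the direct object of 'offer'. Wh-movement fronts it, leaving a gap right after 'offer':
Which painting did the editor offer ___ to the nurse?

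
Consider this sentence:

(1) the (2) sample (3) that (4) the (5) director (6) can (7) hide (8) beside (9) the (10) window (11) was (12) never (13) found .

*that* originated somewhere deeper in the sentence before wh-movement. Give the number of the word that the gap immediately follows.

7

The filler 'that' is interpreted as the direct object of 'hide'. Wh-movement fronts it, leaving a gap right after 'hide':
The sample that the director can hide ___ beside the window was never found.
'hide' is word 7.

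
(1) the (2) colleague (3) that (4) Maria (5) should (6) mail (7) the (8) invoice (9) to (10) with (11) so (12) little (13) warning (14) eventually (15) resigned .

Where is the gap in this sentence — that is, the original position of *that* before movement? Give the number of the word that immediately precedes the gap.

'that' is the object of the preposition 'to' (recipient of 'mail'). Fronting leaves a gap immediately after 'to':
The colleague that Maria should mail the invoice to ___ with so little warning eventually resigned.
'to' is word 9.

9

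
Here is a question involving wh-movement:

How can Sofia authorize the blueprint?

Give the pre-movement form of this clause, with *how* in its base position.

'how' functions as the manner adjunct. Wh-movement fronts it, leaving a gap right after 'blueprint':
How can Sofia authorize the blueprint ___?

Sofia can authorize the blueprint how.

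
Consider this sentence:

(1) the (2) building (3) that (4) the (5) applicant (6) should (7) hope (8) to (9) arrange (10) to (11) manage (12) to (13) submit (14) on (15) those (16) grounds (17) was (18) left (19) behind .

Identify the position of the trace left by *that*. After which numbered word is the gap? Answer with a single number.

13

'that' functions as the direct object of 'submit'. Fronting leaves a gap immediately after 'submit':
The building that the applicant should hope to arrange to manage to submit ___ on those grounds was left behind.
'submit' is word 13.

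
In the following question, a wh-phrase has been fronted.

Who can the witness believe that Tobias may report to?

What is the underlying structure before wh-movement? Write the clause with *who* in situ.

The filler 'who' is interpreted as the object of the preposition 'to'. It moves to the left edge, and the trace sits right after 'to':
Who can the witness believe that Tobias may report to ___?

The witness can believe that Tobias may report to who.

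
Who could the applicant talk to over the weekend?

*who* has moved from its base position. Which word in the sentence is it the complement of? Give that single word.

Underlying clause: The applicant could talk to who over the weekend.
'who' is the object of the preposition 'to'. It moves to the left edge, and the trace sits right after 'to':
Who could the applicant talk to ___ over the weekend?

to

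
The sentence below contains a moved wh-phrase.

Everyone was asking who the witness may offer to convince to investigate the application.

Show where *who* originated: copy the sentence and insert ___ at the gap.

Everyone was asking who the witness may offer to convince ___ to investigate the application.

Before movement: The witness may offer to convince who to investigate the application.
'who' is the direct object of 'convince'. The gap is right after 'convince'.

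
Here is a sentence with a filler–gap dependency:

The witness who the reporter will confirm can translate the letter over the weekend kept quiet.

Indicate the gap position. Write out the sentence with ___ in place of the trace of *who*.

The witness who the reporter will confirm ___ can translate the letter over the weekend kept quiet.

'who' is the subject of the clause embedded under 'confirm'. The gap is right after 'confirm'.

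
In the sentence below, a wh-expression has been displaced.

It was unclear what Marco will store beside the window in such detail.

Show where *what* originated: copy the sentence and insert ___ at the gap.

Before movement: Marco will store what beside the window in such detail.
'what' functions as the direct object of 'store'. The gap is right after 'store'.

It was unclear what Marco will store ___ beside the window in such detail.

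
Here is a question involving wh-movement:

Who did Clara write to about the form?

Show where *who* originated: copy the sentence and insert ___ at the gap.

Who did Clara write to ___ about the form?

Pre-movement form: Clara did write to who about the form.
'who' is the object of the preposition 'to'. The gap is right after 'to'.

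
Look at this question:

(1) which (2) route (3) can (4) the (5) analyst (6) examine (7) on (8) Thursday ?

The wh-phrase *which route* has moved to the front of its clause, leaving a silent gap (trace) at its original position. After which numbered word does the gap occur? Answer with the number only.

In situ: The analyst can examine which route on Thursday.
'which route' is the direct object of 'examine'. Fronting leaves a gap immediately after 'examine':
Which route can the analyst examine ___ on Thursday?
'examine' is word 6.

6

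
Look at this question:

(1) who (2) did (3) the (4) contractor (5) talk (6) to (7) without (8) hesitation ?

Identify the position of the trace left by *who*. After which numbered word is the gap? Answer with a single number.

6

In situ: The contractor did talk to who without hesitation.
The filler 'who' is interpreted as the object of the preposition 'to'. Fronting leaves a gap immediately after 'to':
Who did the contractor talk to ___ without hesitation?
'to' is word 6.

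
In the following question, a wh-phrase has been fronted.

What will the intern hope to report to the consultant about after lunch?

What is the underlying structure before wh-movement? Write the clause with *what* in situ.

The intern will hope to report to the consultant about what after lunch.

'what' functions as the object of the preposition 'about'. It moves to the left edge, and the trace sits right after 'about':
What will the intern hope to report to the consultant about ___ after lunch?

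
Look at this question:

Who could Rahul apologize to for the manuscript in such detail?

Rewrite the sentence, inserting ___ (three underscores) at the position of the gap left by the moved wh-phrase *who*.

In situ: Rahul could apologize to who for the manuscript in such detail.
The filler 'who' is interpreted as the object of the preposition 'to'. The gap is right after 'to'.

Who could Rahul apologize to ___ for the manuscript in such detail?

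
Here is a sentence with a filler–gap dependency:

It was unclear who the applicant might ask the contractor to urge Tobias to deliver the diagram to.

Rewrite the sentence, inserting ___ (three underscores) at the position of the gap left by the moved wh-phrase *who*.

It was unclear who the applicant might ask the contractor to urge Tobias to deliver the diagram to ___.

Underlying clause: The applicant might ask the contractor to urge Tobias to deliver the diagram to who.
'who' functions as the object of the preposition 'to' (recipient of 'deliver'). The gap is right after 'to'.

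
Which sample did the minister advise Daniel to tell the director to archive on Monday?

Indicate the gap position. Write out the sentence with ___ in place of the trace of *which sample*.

Before movement: The minister did advise Daniel to tell the director to archive which sample on Monday.
'which sample' functions as the direct object of 'archive'. The gap is right after 'archive'.

Which sample did the minister advise Daniel to tell the director to archive ___ on Monday?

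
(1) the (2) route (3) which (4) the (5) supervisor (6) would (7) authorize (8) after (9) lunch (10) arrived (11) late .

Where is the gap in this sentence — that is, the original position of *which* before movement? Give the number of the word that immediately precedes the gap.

7

'which' functions as the direct object of 'authorize'. It moves to the left edge, and the trace sits right after 'authorize':
The route which the supervisor would authorize ___ after lunch arrived late.
'authorize' is word 7.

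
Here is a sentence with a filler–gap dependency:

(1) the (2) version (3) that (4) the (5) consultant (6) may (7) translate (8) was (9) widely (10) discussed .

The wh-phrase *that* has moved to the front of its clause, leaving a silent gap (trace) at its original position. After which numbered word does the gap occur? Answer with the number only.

7

'that' functions as the direct object of 'translate'. It moves to the left edge, and the trace sits right after 'translate':
The version that the consultant may translate ___ was widely discussed.
'translate' is word 7.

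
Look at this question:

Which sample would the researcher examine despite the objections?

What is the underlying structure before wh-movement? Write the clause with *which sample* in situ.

'which sample' is the direct object of 'examine'. Wh-movement fronts it, leaving a gap right after 'examine':
Which sample would the researcher examine ___ despite the objections?

The researcher would examine which sample despite the objections.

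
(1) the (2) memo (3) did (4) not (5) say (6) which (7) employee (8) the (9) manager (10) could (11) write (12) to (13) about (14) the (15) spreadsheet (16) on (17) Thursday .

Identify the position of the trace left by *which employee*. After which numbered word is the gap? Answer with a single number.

In situ: The manager could write to which employee about the spreadsheet on Thursday.
'which employee' functions as the object of the preposition 'to'. Fronting leaves a gap immediately after 'to':
The memo did not say which employee the manager could write to ___ about the spreadsheet on Thursday.
'to' is word 12.

12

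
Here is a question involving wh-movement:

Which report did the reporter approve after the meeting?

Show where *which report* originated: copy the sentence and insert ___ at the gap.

Which report did the reporter approve ___ after the meeting?

Underlying clause: The reporter did approve which report after the meeting.
'which report' functions as the direct object of 'approve'. The gap is right after 'approve'.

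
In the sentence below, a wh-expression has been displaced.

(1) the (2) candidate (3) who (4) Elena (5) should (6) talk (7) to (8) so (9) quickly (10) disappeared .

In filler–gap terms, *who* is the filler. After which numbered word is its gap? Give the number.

7

'who' is the object of the preposition 'to'. Wh-movement fronts it, leaving a gap right after 'to':
The candidate who Elena should talk to ___ so quickly disappeared.
'to' is word 7.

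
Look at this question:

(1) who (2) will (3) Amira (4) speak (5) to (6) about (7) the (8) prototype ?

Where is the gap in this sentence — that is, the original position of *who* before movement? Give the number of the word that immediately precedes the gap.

Before movement: Amira will speak to who about the prototype.
'who' functions as the object of the preposition 'to'. It moves to the left edge, and the trace sits right after 'to':
Who will Amira speak to ___ about the prototype?
'to' is word 5.

5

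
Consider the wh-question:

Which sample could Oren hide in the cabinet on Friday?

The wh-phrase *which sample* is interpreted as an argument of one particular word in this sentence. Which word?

Pre-movement form: Oren could hide which sample in the cabinet on Friday.
'which sample' functions as the direct object of 'hide'. Wh-movement fronts it, leaving a gap right after 'hide':
Which sample could Oren hide ___ in the cabinet on Friday?

hide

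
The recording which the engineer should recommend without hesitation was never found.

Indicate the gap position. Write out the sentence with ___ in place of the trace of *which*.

'which' functions as the direct object of 'recommend'. The gap is right after 'recommend'.

The recording which the engineer should recommend ___ without hesitation was never found.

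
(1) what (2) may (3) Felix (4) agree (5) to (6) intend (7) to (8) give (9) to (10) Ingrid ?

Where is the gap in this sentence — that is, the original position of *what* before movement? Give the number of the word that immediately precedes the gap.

Before movement: Felix may agree to intend to give what to Ingrid.
The filler 'what' is interpreted as the direct object of 'give'. Wh-movement fronts it, leaving a gap right after 'give':
What may Felix agree to intend to give ___ to Ingrid?
'give' is word 8.

8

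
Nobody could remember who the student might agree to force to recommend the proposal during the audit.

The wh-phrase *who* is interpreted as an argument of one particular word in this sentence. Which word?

Before movement: The student might agree to force who to recommend the proposal during the audit.
'who' functions as the direct object of 'force'. It moves to the left edge, and the trace sits right after 'force':
Nobody could remember who the student might agree to force ___ to recommend the proposal during the audit.

force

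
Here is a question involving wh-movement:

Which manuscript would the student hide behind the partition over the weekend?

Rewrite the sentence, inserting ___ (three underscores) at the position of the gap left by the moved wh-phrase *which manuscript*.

Which manuscript would the student hide ___ behind the partition over the weekend?

Pre-movement form: The student would hide which manuscript behind the partition over the weekend.
'which manuscript' is the direct object of 'hide'. The gap is right after 'hide'.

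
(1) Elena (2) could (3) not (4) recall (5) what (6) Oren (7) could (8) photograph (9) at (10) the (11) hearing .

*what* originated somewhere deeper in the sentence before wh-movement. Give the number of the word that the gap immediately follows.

8

Underlying clause: Oren could photograph what at the hearing.
The filler 'what' is interpreted as the direct object of 'photograph'. It moves to the left edge, and the trace sits right after 'photograph':
Elena could not recall what Oren could photograph ___ at the hearing.
'photograph' is word 8.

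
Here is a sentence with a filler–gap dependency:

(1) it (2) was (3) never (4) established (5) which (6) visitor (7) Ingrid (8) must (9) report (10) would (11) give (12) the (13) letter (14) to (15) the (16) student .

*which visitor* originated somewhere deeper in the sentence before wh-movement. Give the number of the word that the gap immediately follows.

In situ: Ingrid must report which visitor would give the letter to the student.
'which visitor' functions as the subject of the clause embedded under 'report'. Fronting leaves a gap immediately after 'report':
It was never established which visitor Ingrid must report ___ would give the letter to the student.
'report' is word 9.

9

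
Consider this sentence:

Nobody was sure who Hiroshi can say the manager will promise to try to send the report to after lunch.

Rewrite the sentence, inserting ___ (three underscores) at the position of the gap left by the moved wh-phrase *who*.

Nobody was sure who Hiroshi can say the manager will promise to try to send the report to ___ after lunch.

Pre-movement form: Hiroshi can say the manager will promise to try to send the report to who after lunch.
The filler 'who' is interpreted as the object of the preposition 'to' (recipient of 'send'). The gap is right after 'to'.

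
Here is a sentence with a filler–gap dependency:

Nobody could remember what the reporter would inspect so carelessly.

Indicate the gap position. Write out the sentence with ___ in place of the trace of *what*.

Underlying clause: The reporter would inspect what so carelessly.
The filler 'what' is interpreted as the direct object of 'inspect'. The gap is right after 'inspect'.

Nobody could remember what the reporter would inspect ___ so carelessly.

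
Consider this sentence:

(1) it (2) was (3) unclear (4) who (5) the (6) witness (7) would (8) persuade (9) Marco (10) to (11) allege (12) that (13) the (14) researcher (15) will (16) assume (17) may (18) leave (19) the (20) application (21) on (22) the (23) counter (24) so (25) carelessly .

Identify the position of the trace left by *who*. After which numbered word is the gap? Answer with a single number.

16

Pre-movement form: The witness would persuade Marco to allege that the researcher will assume who may leave the application on the counter so carelessly.
The filler 'who' is interpreted as the subject of the clause embedded under 'assume'. It moves to the left edge, and the trace sits right after 'assume':
It was unclear who the witness would persuade Marco to allege that the researcher will assume ___ may leave the application on the counter so carelessly.
'assume' is word 16.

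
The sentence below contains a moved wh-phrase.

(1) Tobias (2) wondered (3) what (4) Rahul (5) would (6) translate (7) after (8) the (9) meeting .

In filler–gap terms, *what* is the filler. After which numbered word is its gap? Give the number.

Underlying clause: Rahul would translate what after the meeting.
The filler 'what' is interpreted as the direct object of 'translate'. Wh-movement fronts it, leaving a gap right after 'translate':
Tobias wondered what Rahul would translate ___ after the meeting.
'translate' is word 6.

6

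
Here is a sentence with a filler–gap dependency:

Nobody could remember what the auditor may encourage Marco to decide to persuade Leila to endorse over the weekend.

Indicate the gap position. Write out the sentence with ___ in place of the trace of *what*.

In situ: The auditor may encourage Marco to decide to persuade Leila to endorse what over the weekend.
The filler 'what' is interpreted as the direct object of 'endorse'. The gap is right after 'endorse'.

Nobody could remember what the auditor may encourage Marco to decide to persuade Leila to endorse ___ over the weekend.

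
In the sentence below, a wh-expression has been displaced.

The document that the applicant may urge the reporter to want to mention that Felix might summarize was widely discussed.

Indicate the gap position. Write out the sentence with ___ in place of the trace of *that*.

The document that the applicant may urge the reporter to want to mention that Felix might summarize ___ was widely discussed.

'that' functions as the direct object of 'summarize'. The gap is right after 'summarize'.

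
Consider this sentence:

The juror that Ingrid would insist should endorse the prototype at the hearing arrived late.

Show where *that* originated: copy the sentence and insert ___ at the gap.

The filler 'that' is interpreted as the subject of the clause embedded under 'insist'. The gap is right after 'insist'.

The juror that Ingrid would insist ___ should endorse the prototype at the hearing arrived late.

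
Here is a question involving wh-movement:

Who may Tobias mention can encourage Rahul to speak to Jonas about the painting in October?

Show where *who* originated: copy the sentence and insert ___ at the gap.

In situ: Tobias may mention who can encourage Rahul to speak to Jonas about the painting in October.
'who' is the subject of the clause embedded under 'mention'. The gap is right after 'mention'.

Who may Tobias mention ___ can encourage Rahul to speak to Jonas about the painting in October?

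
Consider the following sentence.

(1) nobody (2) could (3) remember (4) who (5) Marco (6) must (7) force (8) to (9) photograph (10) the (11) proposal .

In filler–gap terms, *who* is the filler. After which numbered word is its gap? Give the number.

Before movement: Marco must force who to photograph the proposal.
The filler 'who' is interpreted as the direct object of 'force'. Fronting leaves a gap immediately after 'force':
Nobody could remember who Marco must force ___ to photograph the proposal.
'force' is word 7.

7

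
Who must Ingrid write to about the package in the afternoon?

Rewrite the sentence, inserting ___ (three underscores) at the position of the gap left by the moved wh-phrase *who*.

Underlying clause: Ingrid must write to who about the package in the afternoon.
The filler 'who' is interpreted as the object of the preposition 'to'. The gap is right after 'to'.

Who must Ingrid write to ___ about the package in the afternoon?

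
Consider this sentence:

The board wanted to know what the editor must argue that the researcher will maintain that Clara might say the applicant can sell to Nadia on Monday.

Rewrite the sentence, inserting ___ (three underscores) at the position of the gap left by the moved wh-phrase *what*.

Pre-movement form: The editor must argue that the researcher will maintain that Clara might say the applicant can sell what to Nadia on Monday.
'what' functions as the direct object of 'sell'. The gap is right after 'sell'.

The board wanted to know what the editor must argue that the researcher will maintain that Clara might say the applicant can sell ___ to Nadia on Monday.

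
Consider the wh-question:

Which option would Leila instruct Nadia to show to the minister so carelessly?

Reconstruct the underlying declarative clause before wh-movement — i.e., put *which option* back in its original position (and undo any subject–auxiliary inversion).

'which option' is the direct object of 'show'. It moves to the left edge, and the trace sits right after 'show':
Which option would Leila instruct Nadia to show ___ to the minister so carelessly?

Leila would instruct Nadia to show which option to the minister so carelessly.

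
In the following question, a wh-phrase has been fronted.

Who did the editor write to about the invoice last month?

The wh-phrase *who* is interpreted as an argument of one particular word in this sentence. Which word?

to

Before movement: The editor did write to who about the invoice last month.
The filler 'who' is interpreted as the object of the preposition 'to'. It moves to the left edge, and the trace sits right after 'to':
Who did the editor write to ___ about the invoice last month?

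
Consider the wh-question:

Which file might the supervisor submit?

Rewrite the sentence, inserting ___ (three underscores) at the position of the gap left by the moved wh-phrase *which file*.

Which file might the supervisor submit ___?

In situ: The supervisor might submit which file.
'which file' functions as the direct object of 'submit'. The gap is right after 'submit'.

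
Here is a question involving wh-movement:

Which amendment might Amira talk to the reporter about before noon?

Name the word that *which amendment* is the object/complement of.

about

Before movement: Amira might talk to the reporter about which amendment before noon.
'which amendment' functions as the object of the preposition 'about'. Wh-movement fronts it, leaving a gap right after 'about':
Which amendment might Amira talk to the reporter about ___ before noon?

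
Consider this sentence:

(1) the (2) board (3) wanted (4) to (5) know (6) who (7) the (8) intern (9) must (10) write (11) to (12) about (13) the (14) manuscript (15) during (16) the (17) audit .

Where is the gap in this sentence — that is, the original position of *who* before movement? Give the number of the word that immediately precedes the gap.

11

Before movement: The intern must write to who about the manuscript during the audit.
The filler 'who' is interpreted as the object of the preposition 'to'. Fronting leaves a gap immediately after 'to':
The board wanted to know who the intern must write to ___ about the manuscript during the audit.
'to' is word 11.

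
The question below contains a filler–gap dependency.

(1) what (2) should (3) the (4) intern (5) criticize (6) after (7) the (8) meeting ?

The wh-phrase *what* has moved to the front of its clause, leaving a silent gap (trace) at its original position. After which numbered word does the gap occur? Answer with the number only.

5

Before movement: The intern should criticize what after the meeting.
The filler 'what' is interpreted as the direct object of 'criticize'. It moves to the left edge, and the trace sits right after 'criticize':
What should the intern criticize ___ after the meeting?
'criticize' is word 5.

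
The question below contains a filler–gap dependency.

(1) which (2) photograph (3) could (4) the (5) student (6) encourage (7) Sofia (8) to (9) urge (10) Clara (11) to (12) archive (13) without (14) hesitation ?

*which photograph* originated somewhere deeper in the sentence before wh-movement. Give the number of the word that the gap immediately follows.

Pre-movement form: The student could encourage Sofia to urge Clara to archive which photograph without hesitation.
'which photograph' functions as the direct object of 'archive'. Fronting leaves a gap immediately after 'archive':
Which photograph could the student encourage Sofia to urge Clara to archive ___ without hesitation?
'archive' is word 12.

12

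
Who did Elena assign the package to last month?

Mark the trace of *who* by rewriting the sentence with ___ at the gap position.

Who did Elena assign the package to ___ last month?

Before movement: Elena did assign the package to who last month.
The filler 'who' is interpreted as the object of the preposition 'to' (recipient of 'assign'). The gap is right after 'to'.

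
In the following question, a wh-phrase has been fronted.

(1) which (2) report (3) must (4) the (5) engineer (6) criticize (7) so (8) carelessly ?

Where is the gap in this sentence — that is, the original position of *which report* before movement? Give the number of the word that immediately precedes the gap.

In situ: The engineer must criticize which report so carelessly.
'which report' is the direct object of 'criticize'. Fronting leaves a gap immediately after 'criticize':
Which report must the engineer criticize ___ so carelessly?
'criticize' is word 6.

6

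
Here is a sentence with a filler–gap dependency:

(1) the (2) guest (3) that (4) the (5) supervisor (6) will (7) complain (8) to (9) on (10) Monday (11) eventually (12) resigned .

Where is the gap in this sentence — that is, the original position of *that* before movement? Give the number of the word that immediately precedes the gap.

'that' is the object of the preposition 'to'. Wh-movement fronts it, leaving a gap right after 'to':
The guest that the supervisor will complain to ___ on Monday eventually resigned.
'to' is word 8.

8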